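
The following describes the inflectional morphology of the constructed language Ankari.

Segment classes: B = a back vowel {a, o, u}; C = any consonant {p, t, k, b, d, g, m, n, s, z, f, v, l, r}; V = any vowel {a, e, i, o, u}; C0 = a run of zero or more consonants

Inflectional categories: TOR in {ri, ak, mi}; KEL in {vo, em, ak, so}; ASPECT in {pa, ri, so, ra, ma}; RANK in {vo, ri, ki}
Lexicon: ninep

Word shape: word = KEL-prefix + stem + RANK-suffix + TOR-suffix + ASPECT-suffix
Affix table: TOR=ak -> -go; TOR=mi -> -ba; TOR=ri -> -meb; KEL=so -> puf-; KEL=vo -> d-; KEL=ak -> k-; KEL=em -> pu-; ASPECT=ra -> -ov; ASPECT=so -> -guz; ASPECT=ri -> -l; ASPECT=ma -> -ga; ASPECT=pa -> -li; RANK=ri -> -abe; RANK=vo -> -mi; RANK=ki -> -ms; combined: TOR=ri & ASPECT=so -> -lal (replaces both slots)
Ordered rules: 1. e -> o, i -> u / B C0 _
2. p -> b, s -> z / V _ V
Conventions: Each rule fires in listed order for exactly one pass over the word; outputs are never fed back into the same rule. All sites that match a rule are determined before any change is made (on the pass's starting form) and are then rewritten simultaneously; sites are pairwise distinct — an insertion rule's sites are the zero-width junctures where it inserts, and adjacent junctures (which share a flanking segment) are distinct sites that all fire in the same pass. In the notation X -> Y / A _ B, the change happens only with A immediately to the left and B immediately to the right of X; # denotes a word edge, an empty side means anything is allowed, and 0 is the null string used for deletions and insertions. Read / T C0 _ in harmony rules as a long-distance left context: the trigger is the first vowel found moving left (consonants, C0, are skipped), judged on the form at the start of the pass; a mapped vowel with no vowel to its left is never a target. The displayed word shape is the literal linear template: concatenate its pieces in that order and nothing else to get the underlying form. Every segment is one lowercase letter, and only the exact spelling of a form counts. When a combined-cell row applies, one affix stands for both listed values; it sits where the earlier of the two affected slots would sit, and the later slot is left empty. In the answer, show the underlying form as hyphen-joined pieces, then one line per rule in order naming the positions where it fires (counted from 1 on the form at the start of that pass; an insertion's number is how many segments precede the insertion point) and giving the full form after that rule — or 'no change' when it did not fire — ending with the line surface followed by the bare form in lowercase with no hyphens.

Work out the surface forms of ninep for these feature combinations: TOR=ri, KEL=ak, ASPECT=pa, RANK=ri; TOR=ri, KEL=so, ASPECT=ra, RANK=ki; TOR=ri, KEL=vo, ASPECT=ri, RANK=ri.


cell TOR=ri, KEL=ak, ASPECT=pa, RANK=ri:
underlying: k-ninep-abe-meb-li
1. e -> o, i -> u / B C0 _: fires at position(s) 9: kninepabomebli
2. p -> b, s -> z / V _ V: fires at position(s) 6: kninebabomebli
surface: kninebabomebli

cell TOR=ri, KEL=so, ASPECT=ra, RANK=ki:
underlying: puf-ninep-ms-meb-ov
1. e -> o, i -> u / B C0 _: fires at position(s) 5: pufnunepmsmebov
2. p -> b, s -> z / V _ V: no change
surface: pufnunepmsmebov

cell TOR=ri, KEL=vo, ASPECT=ri, RANK=ri:
underlying: d-ninep-abe-meb-l
1. e -> o, i -> u / B C0 _: fires at position(s) 9: dninepabomebl
2. p -> b, s -> z / V _ V: fires at position(s) 6: dninebabomebl
surface: dninebabomebl


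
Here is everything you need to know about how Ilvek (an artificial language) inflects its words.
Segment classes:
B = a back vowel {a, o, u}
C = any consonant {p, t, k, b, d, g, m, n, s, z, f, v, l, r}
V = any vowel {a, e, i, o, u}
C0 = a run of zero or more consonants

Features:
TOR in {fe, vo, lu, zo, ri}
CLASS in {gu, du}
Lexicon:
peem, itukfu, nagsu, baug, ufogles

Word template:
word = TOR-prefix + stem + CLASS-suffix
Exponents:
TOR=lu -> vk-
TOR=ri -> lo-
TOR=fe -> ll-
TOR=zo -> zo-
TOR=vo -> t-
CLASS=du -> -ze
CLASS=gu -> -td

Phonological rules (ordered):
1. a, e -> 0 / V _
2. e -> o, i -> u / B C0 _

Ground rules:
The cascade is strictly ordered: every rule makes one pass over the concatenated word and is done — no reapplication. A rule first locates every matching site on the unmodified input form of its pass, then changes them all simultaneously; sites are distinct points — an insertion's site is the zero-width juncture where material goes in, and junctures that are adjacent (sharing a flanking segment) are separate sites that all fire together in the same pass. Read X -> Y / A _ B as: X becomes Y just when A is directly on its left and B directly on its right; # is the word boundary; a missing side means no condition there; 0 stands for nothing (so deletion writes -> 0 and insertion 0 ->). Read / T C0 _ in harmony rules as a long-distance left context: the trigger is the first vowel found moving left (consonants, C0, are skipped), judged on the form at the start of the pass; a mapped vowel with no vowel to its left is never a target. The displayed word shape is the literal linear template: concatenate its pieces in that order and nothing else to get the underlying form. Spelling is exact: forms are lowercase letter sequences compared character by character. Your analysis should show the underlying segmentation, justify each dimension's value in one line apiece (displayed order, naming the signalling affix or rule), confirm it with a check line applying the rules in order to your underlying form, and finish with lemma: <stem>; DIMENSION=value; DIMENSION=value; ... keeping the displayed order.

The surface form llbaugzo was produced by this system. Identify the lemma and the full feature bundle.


underlying: ll-baug-ze
TOR=fe - signalled by the affix ll-
CLASS=du - signalled by the affix -ze
check: llbaugze -> llbaugze -> llbaugzo
lemma: baug; TOR=fe; CLASS=du


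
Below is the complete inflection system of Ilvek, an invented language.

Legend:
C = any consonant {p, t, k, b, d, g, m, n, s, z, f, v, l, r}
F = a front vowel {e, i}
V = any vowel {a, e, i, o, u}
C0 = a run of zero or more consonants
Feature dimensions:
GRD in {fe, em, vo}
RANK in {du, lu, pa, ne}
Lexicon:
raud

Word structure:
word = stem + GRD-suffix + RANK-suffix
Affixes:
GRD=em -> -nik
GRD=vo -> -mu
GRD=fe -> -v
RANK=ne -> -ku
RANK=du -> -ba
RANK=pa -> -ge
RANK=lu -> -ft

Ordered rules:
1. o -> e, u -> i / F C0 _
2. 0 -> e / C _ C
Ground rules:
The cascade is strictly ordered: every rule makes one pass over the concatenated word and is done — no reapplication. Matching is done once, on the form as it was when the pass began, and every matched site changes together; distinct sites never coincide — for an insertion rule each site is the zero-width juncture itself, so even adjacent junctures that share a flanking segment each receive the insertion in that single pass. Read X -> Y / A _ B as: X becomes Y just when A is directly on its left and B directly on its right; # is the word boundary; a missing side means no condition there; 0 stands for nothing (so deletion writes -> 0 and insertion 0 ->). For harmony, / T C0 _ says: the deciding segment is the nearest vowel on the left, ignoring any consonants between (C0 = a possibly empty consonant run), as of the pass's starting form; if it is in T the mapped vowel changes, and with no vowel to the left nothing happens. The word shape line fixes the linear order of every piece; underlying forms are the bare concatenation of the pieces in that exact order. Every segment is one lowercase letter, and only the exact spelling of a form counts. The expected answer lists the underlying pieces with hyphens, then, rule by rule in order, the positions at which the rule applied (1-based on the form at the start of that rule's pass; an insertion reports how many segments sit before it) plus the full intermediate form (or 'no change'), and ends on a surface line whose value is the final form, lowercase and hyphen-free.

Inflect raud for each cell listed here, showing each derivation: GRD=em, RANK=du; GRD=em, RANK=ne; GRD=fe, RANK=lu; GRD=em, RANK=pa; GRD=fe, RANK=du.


cell GRD=em, RANK=du:
underlying: raud-nik-ba
1. o -> e, u -> i / F C0 _: no change
2. 0 -> e / C _ C: inserts after position(s) 4, 7: raudenikeba
surface: raudenikeba

cell GRD=em, RANK=ne:
underlying: raud-nik-ku
1. o -> e, u -> i / F C0 _: fires at position(s) 9: raudnikki
2. 0 -> e / C _ C: inserts after position(s) 4, 7: raudenikeki
surface: raudenikeki

cell GRD=fe, RANK=lu:
underlying: raud-v-ft
1. o -> e, u -> i / F C0 _: no change
2. 0 -> e / C _ C: inserts after position(s) 4, 5, 6: raudevefet
surface: raudevefet

cell GRD=em, RANK=pa:
underlying: raud-nik-ge
1. o -> e, u -> i / F C0 _: no change
2. 0 -> e / C _ C: inserts after position(s) 4, 7: raudenikege
surface: raudenikege

cell GRD=fe, RANK=du:
underlying: raud-v-ba
1. o -> e, u -> i / F C0 _: no change
2. 0 -> e / C _ C: inserts after position(s) 4, 5: raudeveba
surface: raudeveba


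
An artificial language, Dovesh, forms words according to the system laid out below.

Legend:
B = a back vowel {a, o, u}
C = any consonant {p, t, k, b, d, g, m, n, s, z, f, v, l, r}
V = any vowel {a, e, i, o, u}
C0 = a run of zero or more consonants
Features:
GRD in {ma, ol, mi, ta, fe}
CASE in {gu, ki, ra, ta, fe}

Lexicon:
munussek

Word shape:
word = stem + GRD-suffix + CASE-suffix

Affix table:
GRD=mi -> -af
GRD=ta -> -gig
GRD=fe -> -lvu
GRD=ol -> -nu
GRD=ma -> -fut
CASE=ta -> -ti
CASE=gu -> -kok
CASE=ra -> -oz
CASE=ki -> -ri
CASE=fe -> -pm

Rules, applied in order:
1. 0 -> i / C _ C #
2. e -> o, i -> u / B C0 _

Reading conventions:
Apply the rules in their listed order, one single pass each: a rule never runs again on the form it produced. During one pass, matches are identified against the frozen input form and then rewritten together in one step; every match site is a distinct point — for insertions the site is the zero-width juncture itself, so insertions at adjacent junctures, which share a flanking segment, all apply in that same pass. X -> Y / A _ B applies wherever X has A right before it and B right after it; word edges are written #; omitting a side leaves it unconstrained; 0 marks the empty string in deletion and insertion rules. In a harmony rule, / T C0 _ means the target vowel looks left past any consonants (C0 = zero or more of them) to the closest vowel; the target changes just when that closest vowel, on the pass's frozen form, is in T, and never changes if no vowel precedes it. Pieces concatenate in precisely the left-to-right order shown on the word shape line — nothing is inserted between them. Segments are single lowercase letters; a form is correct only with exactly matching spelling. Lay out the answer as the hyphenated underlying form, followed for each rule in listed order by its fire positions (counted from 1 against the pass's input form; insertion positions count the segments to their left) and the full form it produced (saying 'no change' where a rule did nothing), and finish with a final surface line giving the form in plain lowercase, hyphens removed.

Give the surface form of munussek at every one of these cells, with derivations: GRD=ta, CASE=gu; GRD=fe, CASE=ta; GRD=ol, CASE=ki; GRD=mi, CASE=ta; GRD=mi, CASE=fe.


cell GRD=ta, CASE=gu:
underlying: munussek-gig-kok
1. 0 -> i / C _ C #: no change
2. e -> o, i -> u / B C0 _: fires at position(s) 7: munussokgigkok
surface: munussokgigkok

cell GRD=fe, CASE=ta:
underlying: munussek-lvu-ti
1. 0 -> i / C _ C #: no change
2. e -> o, i -> u / B C0 _: fires at position(s) 7, 13: munussoklvutu
surface: munussoklvutu

cell GRD=ol, CASE=ki:
underlying: munussek-nu-ri
1. 0 -> i / C _ C #: no change
2. e -> o, i -> u / B C0 _: fires at position(s) 7, 12: munussoknuru
surface: munussoknuru

cell GRD=mi, CASE=ta:
underlying: munussek-af-ti
1. 0 -> i / C _ C #: no change
2. e -> o, i -> u / B C0 _: fires at position(s) 7, 12: munussokaftu
surface: munussokaftu

cell GRD=mi, CASE=fe:
underlying: munussek-af-pm
1. 0 -> i / C _ C #: inserts after position(s) 11: munussekafpim
2. e -> o, i -> u / B C0 _: fires at position(s) 7, 12: munussokafpum
surface: munussokafpum


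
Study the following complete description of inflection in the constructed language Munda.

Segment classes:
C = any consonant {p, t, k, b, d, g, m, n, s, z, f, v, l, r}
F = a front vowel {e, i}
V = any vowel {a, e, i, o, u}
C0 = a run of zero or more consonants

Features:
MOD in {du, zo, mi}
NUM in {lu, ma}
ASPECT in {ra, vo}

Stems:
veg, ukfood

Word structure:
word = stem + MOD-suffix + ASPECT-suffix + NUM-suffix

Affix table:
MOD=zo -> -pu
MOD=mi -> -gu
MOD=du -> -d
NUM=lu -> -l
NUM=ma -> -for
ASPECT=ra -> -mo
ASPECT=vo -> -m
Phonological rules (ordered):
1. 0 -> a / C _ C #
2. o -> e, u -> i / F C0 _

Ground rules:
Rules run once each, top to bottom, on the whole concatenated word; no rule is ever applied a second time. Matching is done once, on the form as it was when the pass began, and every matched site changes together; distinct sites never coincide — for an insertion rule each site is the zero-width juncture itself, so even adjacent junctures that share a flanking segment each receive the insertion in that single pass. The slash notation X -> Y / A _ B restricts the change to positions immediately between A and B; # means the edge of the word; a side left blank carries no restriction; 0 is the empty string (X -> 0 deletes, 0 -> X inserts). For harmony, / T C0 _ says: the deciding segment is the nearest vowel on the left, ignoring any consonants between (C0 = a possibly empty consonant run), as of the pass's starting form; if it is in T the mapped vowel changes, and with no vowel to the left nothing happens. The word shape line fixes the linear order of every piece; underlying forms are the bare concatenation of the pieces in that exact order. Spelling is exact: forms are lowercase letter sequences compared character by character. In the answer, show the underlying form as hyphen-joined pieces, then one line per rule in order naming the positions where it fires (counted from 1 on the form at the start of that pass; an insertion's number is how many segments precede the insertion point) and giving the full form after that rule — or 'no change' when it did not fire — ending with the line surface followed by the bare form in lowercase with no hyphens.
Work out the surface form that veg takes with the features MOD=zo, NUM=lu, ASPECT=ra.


underlying: veg-pu-mo-l
1. 0 -> a / C _ C #: no change
2. o -> e, u -> i / F C0 _: fires at position(s) 5: vegpimol
surface: vegpimol


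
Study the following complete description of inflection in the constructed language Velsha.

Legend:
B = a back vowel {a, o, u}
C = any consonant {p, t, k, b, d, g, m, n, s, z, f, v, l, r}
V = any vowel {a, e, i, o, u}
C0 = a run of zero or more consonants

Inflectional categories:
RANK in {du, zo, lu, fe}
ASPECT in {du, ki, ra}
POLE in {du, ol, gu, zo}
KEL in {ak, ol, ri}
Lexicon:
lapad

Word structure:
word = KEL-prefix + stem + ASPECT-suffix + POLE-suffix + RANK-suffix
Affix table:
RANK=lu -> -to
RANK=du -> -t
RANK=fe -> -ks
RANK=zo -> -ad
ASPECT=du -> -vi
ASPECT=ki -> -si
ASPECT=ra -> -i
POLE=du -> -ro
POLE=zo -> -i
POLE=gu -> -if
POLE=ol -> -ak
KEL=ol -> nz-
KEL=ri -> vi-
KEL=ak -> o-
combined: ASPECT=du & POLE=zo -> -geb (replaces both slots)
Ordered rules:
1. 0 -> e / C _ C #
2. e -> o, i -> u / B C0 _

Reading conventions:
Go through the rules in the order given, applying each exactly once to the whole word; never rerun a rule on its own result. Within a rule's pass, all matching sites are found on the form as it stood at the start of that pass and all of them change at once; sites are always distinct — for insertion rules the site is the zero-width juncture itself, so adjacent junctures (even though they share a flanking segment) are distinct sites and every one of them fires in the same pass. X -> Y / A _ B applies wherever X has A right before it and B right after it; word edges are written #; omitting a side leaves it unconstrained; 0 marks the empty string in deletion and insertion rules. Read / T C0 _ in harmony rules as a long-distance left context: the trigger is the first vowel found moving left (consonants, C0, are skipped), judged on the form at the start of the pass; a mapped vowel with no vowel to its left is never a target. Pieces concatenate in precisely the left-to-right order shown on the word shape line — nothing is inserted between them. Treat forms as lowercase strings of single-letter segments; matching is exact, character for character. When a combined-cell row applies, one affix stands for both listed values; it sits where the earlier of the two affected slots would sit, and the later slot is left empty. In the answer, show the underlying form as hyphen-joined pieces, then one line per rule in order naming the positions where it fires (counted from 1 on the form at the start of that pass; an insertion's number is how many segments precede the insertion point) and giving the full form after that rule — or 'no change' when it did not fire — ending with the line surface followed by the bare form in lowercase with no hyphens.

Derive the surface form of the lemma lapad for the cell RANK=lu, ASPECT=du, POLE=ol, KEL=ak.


underlying: o-lapad-vi-ak-to
1. 0 -> e / C _ C #: no change
2. e -> o, i -> u / B C0 _: fires at position(s) 8: olapadvuakto
surface: olapadvuakto


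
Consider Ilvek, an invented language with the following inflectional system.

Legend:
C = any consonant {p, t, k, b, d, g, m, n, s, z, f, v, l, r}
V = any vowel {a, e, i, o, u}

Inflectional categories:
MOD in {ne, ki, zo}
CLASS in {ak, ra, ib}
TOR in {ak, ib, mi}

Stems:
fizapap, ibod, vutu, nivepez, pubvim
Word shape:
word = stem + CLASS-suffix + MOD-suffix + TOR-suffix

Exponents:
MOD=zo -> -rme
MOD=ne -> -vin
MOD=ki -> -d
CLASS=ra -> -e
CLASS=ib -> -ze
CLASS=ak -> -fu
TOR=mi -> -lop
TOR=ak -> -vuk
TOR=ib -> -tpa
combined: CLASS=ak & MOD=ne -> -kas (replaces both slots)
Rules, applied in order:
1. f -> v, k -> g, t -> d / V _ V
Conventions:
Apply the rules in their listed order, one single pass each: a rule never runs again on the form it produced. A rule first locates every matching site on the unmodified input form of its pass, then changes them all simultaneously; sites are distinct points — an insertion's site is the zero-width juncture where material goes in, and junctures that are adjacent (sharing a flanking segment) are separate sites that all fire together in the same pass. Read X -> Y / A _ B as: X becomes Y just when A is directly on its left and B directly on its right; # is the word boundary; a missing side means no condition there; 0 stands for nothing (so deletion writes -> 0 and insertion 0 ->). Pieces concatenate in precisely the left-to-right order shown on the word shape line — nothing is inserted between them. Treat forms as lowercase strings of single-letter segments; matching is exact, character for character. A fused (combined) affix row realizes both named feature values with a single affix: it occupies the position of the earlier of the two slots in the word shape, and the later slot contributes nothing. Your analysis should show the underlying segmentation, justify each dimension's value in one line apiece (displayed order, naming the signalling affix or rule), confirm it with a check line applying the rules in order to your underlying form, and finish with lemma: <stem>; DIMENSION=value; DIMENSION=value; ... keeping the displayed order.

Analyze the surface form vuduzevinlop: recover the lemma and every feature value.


underlying: vutu-ze-vin-lop
MOD=ne - signalled by the affix -vin
CLASS=ib - signalled by the affix -ze
TOR=mi - signalled by the affix -lop
check: vutuzevinlop -> vuduzevinlop
lemma: vutu; MOD=ne; CLASS=ib; TOR=mi


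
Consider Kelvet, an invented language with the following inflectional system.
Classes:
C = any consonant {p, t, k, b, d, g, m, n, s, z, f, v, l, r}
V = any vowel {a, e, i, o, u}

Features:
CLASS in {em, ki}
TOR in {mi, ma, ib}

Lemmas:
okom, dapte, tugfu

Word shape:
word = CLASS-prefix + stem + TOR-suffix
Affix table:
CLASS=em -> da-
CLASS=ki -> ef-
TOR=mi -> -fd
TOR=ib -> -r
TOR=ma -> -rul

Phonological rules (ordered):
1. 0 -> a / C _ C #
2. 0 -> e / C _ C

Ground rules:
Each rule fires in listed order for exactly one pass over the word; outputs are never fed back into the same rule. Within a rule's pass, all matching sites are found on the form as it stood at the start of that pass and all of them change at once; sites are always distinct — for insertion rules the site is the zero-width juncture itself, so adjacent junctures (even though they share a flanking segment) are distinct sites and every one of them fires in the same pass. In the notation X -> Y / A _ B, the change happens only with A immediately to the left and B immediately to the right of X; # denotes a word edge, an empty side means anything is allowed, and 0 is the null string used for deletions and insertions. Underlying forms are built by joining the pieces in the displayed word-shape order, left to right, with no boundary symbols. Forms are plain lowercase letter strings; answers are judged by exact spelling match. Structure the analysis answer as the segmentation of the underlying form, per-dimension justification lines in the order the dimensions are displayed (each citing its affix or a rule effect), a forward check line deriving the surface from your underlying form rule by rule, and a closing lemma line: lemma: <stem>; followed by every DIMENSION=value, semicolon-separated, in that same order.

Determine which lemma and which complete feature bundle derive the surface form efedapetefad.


underlying: ef-dapte-fd
CLASS=ki - signalled by the affix ef-
TOR=mi - signalled by the affix -fd
check: efdaptefd -> efdaptefad -> efedapetefad
lemma: dapte; CLASS=ki; TOR=mi


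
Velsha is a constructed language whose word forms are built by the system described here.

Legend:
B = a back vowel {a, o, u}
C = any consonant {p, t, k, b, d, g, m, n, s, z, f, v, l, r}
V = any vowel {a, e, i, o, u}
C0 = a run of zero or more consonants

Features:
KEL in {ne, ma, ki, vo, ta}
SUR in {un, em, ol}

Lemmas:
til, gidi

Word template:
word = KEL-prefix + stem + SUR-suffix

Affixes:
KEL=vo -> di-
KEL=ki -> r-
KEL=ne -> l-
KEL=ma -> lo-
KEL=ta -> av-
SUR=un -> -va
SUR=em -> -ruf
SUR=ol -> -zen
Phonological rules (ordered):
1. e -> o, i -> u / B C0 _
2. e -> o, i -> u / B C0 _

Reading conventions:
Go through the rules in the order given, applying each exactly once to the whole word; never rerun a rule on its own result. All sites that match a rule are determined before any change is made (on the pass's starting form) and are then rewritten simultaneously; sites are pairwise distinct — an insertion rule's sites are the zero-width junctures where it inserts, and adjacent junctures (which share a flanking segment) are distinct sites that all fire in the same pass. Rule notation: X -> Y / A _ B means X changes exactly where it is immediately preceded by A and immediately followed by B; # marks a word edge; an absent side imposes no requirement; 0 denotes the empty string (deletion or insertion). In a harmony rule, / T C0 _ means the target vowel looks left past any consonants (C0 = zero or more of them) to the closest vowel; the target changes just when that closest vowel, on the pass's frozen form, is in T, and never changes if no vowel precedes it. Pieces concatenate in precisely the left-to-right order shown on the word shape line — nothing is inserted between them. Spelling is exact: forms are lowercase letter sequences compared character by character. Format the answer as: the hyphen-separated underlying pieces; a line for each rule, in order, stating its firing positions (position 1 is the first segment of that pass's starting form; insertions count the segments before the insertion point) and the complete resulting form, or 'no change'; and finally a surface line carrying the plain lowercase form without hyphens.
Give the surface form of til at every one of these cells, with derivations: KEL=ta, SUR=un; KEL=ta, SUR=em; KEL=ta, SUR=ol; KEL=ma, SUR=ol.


cell KEL=ta, SUR=un:
underlying: av-til-va
1. e -> o, i -> u / B C0 _: fires at position(s) 4: avtulva
2. e -> o, i -> u / B C0 _: no change
surface: avtulva

cell KEL=ta, SUR=em:
underlying: av-til-ruf
1. e -> o, i -> u / B C0 _: fires at position(s) 4: avtulruf
2. e -> o, i -> u / B C0 _: no change
surface: avtulruf

cell KEL=ta, SUR=ol:
underlying: av-til-zen
1. e -> o, i -> u / B C0 _: fires at position(s) 4: avtulzen
2. e -> o, i -> u / B C0 _: fires at position(s) 7: avtulzon
surface: avtulzon

cell KEL=ma, SUR=ol:
underlying: lo-til-zen
1. e -> o, i -> u / B C0 _: fires at position(s) 4: lotulzen
2. e -> o, i -> u / B C0 _: fires at position(s) 7: lotulzon
surface: lotulzon


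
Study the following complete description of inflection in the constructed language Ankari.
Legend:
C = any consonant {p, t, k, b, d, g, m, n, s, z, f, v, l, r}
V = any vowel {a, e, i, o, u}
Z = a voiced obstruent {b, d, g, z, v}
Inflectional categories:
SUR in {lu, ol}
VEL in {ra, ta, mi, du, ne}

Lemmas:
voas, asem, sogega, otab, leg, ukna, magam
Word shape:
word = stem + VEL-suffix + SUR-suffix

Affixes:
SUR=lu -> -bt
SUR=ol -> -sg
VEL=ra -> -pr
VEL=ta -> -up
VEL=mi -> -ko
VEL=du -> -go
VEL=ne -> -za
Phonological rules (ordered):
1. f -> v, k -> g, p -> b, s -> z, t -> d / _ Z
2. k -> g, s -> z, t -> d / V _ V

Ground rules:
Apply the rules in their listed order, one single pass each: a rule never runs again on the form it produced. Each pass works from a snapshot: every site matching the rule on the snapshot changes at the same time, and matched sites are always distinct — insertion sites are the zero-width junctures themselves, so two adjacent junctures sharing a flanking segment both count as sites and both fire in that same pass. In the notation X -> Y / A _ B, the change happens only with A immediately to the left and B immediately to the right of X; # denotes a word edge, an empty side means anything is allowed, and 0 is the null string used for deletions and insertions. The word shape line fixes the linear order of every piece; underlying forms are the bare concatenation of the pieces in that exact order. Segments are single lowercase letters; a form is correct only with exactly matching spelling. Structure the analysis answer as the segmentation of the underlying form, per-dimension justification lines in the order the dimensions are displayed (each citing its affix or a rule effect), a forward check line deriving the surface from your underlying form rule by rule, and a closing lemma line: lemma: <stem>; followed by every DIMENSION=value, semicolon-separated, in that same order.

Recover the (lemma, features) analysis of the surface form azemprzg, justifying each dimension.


underlying: asem-pr-sg
SUR=ol - signalled by the affix -sg
VEL=ra - signalled by the affix -pr
check: asemprsg -> asemprzg -> azemprzg
lemma: asem; SUR=ol; VEL=ra


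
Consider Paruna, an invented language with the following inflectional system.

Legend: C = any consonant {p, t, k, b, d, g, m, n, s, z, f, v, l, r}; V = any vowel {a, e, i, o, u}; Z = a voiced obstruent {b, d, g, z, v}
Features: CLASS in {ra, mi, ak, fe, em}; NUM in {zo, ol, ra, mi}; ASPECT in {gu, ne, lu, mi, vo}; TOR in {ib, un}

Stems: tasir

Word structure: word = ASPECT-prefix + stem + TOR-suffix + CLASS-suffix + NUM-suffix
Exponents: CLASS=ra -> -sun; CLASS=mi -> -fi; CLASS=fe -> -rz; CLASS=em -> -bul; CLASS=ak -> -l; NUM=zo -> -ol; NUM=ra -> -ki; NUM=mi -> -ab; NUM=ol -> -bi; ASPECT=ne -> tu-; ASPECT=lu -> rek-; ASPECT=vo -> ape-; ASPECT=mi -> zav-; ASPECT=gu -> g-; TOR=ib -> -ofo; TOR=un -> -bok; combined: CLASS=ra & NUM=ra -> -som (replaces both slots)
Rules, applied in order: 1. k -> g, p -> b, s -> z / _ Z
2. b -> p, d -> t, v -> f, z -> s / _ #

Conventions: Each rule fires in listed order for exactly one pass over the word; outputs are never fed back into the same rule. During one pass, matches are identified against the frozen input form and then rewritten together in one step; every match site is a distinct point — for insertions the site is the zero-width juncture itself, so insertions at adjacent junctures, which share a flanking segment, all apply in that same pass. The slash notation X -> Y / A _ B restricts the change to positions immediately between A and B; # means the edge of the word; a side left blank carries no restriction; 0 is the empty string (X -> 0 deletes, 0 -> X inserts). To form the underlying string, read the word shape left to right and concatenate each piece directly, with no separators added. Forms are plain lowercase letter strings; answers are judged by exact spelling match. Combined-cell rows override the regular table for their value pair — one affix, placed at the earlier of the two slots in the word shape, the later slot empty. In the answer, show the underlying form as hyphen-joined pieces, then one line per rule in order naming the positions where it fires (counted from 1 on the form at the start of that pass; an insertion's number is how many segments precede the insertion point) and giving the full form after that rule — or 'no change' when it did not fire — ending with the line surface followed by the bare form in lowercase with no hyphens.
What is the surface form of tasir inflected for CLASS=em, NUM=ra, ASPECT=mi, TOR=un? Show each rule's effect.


underlying: zav-tasir-bok-bul-ki
1. k -> g, p -> b, s -> z / _ Z: fires at position(s) 11: zavtasirbogbulki
2. b -> p, d -> t, v -> f, z -> s / _ #: no change
surface: zavtasirbogbulki


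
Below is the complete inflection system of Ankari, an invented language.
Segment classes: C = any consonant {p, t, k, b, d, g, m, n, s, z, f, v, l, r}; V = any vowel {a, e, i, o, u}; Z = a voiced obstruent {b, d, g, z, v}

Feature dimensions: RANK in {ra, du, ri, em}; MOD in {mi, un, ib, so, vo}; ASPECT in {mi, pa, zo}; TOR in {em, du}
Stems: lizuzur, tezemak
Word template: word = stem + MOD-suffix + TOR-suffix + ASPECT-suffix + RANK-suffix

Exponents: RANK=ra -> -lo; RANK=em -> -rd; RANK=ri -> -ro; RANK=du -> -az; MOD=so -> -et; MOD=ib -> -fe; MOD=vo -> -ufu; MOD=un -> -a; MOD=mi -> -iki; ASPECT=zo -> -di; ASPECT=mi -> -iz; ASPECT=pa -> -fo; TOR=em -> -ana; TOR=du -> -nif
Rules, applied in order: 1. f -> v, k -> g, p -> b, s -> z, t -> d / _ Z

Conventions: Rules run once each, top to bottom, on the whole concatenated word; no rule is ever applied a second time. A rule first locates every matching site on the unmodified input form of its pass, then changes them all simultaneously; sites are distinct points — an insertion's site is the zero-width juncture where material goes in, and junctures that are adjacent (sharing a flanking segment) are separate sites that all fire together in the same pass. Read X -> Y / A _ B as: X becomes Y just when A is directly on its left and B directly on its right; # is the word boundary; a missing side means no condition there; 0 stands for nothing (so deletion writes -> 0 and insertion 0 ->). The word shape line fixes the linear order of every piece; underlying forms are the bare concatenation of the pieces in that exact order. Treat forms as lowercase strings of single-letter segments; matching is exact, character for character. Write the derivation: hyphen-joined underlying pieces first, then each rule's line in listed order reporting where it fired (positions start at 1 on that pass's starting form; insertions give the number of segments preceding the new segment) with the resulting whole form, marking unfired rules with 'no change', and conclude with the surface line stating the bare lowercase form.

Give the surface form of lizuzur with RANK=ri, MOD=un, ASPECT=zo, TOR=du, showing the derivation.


underlying: lizuzur-a-nif-di-ro
1. f -> v, k -> g, p -> b, s -> z, t -> d / _ Z: fires at position(s) 11: lizuzuranivdiro
surface: lizuzuranivdiro


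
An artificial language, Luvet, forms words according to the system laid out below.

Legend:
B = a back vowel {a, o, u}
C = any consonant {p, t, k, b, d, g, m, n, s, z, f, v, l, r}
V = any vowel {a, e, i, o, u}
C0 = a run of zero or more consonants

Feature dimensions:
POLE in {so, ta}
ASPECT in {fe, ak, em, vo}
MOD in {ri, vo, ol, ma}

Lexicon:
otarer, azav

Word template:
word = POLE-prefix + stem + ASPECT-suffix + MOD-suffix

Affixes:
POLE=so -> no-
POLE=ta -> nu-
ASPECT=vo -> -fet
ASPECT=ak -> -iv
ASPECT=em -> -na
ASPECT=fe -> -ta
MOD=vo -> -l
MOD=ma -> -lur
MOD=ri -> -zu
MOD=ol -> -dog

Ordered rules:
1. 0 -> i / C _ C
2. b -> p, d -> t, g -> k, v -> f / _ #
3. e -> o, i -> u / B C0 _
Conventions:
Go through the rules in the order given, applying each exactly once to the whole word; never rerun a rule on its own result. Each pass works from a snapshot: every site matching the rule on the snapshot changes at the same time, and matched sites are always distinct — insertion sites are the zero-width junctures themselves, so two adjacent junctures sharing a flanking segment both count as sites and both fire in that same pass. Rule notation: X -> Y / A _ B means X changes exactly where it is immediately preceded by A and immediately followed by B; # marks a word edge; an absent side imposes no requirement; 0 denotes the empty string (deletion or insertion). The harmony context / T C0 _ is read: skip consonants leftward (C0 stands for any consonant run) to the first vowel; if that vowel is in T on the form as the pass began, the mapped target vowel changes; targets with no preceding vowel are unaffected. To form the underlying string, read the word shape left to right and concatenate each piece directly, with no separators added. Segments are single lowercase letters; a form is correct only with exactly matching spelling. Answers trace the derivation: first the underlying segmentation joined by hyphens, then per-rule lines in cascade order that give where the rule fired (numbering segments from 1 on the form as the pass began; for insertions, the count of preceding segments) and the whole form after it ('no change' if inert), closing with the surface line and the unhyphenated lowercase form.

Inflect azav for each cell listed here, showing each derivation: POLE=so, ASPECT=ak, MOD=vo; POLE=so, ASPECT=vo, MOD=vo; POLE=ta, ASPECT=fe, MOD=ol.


cell POLE=so, ASPECT=ak, MOD=vo:
underlying: no-azav-iv-l
1. 0 -> i / C _ C: inserts after position(s) 8: noazavivil
2. b -> p, d -> t, g -> k, v -> f / _ #: no change
3. e -> o, i -> u / B C0 _: fires at position(s) 7: noazavuvil
surface: noazavuvil

cell POLE=so, ASPECT=vo, MOD=vo:
underlying: no-azav-fet-l
1. 0 -> i / C _ C: inserts after position(s) 6, 9: noazavifetil
2. b -> p, d -> t, g -> k, v -> f / _ #: no change
3. e -> o, i -> u / B C0 _: fires at position(s) 7: noazavufetil
surface: noazavufetil

cell POLE=ta, ASPECT=fe, MOD=ol:
underlying: nu-azav-ta-dog
1. 0 -> i / C _ C: inserts after position(s) 6: nuazavitadog
2. b -> p, d -> t, g -> k, v -> f / _ #: fires at position(s) 12: nuazavitadok
3. e -> o, i -> u / B C0 _: fires at position(s) 7: nuazavutadok
surface: nuazavutadok


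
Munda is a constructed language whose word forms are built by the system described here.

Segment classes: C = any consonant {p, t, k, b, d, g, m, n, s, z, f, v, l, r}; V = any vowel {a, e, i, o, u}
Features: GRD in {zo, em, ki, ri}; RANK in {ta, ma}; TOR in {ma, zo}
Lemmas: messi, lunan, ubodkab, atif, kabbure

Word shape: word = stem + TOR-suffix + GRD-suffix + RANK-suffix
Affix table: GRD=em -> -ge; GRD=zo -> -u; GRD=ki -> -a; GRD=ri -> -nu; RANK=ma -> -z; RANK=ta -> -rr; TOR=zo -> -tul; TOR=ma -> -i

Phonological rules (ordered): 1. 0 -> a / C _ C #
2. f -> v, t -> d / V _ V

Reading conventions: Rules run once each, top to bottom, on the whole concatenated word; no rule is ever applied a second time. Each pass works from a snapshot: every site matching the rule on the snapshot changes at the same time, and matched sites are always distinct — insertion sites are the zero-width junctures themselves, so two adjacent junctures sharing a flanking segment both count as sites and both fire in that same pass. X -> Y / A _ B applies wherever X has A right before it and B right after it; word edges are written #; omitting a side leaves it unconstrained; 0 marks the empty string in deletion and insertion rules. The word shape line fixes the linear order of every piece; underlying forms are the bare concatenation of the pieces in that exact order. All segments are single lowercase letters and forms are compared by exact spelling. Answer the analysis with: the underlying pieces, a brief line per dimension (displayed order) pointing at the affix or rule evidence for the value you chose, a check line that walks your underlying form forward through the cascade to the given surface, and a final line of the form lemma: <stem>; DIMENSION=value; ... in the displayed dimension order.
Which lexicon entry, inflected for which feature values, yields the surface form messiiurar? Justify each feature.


underlying: messi-i-u-rr
GRD=zo - signalled by the affix -u
RANK=ta - signalled by the affix -rr
TOR=ma - signalled by the affix -i
check: messiiurr -> messiiurar -> messiiurar
lemma: messi; GRD=zo; RANK=ta; TOR=ma


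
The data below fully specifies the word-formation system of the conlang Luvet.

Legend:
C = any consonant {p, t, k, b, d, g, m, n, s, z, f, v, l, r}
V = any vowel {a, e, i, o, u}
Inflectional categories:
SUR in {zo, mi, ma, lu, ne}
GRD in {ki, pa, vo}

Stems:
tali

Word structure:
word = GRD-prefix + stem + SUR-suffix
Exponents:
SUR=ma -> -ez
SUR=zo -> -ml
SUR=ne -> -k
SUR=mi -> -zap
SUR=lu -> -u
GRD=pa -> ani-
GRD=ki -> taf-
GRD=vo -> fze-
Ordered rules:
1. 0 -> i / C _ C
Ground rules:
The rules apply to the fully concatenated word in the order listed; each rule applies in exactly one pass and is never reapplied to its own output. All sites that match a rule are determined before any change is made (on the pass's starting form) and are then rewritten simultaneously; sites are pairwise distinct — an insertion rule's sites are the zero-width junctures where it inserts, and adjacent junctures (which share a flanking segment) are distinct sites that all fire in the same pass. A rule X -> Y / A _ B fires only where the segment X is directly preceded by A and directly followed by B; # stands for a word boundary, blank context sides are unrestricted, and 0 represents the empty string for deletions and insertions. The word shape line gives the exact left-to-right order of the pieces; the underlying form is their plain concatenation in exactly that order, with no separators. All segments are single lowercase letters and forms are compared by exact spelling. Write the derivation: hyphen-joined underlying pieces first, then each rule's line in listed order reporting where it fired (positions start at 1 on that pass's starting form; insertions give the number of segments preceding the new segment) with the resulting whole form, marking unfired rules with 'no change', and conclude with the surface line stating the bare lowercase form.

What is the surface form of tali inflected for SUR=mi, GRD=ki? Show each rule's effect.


underlying: taf-tali-zap
1. 0 -> i / C _ C: inserts after position(s) 3: tafitalizap
surface: tafitalizap


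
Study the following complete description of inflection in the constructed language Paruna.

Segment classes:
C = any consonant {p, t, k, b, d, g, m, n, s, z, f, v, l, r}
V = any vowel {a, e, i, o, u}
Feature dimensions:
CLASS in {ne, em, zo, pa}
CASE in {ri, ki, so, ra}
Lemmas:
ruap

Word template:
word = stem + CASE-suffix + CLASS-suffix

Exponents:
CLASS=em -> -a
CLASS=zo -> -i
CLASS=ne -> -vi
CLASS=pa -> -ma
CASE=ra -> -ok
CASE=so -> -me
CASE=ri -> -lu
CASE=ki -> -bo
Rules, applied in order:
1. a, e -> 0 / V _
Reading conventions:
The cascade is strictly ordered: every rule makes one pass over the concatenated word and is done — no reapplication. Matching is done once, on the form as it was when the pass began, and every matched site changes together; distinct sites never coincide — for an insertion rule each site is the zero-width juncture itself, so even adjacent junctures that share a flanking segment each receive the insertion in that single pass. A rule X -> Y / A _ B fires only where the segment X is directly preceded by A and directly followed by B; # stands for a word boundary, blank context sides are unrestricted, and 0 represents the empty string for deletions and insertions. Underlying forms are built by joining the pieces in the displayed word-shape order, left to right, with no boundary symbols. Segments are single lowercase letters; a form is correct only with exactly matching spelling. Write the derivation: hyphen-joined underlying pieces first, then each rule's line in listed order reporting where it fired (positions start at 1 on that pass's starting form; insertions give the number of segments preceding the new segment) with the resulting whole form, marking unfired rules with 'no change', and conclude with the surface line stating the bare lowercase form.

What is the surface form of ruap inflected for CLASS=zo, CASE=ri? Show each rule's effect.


underlying: ruap-lu-i
1. a, e -> 0 / V _: fires at position(s) 3: ruplui
surface: ruplui
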